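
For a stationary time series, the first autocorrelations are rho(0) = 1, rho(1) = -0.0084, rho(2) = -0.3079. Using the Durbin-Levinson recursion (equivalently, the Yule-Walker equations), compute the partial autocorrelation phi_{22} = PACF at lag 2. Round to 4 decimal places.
\phi_{22} = -0.3080

The PACF at lag k is phi_{kk}, the last component of the solution
to the Yule-Walker system G_k phi = r_k where
  (G_k)_{ij} = rho(|i - j|), (r_k)_i = rho(i), i,j = 1..k.
Equivalently, Durbin-Levinson gives phi_{kk} iteratively:
  phi_{11} = rho(1)
  phi_{kk} = [rho(k) - sum_{j=1..k-1} phi_{k-1,j} rho(k-j)]
            / [1 - sum_{j=1..k-1} phi_{k-1,j} rho(j)],
  phi_{k,j} = phi_{k-1,j} - phi_{kk} phi_{k-1,k-j},  j = 1..k-1.
Step k = 1:
  phi_11 = rho(1) = -0.0084.
Step k = 2:
  phi_22 = [rho(2) - phi_11 rho(1)] / [1 - phi_11 rho(1)] = [-0.3079 - (-0.0084)(-0.0084)] / [1 - (-0.0084)(-0.0084)]
         = -0.30797056 / 0.99992944 = -0.308.
Therefore phi_{22} = -0.3080.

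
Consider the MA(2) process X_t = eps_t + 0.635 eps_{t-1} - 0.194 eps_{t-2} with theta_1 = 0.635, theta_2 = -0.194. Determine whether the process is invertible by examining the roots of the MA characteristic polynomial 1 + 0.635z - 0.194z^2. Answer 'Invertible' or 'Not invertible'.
\text{Invertible}

The MA(q) characteristic polynomial is P(z) = 1 + 0.635z - 0.194z^2.
Invertibility requires all roots to lie outside the unit circle, i.e. |z| > 1 for every root.
Set 1 + (0.635) z + (-0.194) z^2 = 0, i.e. a z^2 + b z + c = 0 with a = -0.194, b = 0.635, c = 1.
Discriminant D = b^2 - 4ac = (0.635)^2 - 4*(-0.194)*1 = 0.403225 - (-0.776) = 1.179225.
D >= 0, so the roots are real: z = (-b +/- sqrt(D)) / (2a) = (-0.635 +/- 1.085921) / (-0.388).
  z_1 = (-0.635 + 1.085921) / (-0.388) = -1.1622,   |z_1| = 1.1622.
  z_2 = (-0.635 - 1.085921) / (-0.388) = 4.4354,   |z_2| = 4.4354.
Moduli of all roots: 1.1622, 4.4354.
All moduli strictly greater than 1? Yes.
Verdict: Invertible.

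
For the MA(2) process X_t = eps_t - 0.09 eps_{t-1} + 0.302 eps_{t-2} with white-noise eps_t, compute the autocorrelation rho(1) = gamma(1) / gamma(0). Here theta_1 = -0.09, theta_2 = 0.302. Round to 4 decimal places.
\rho(1) = -0.1066

For an MA(q) process with theta_0 = 1, the autocovariance is
  gamma(k) = sigma^2 * sum_{i=0..q-k} theta_i * theta_{i+k},
and rho(k) = gamma(k) / gamma(0). Sigma^2 cancels.
  numerator   = (1)*(-0.09) + (-0.09)*(0.302) = -0.11718.
  denominator = (1)^2 + (-0.09)^2 + (0.302)^2 = 1.099304.
  rho(1) = -0.11718 / 1.099304 = -0.1066.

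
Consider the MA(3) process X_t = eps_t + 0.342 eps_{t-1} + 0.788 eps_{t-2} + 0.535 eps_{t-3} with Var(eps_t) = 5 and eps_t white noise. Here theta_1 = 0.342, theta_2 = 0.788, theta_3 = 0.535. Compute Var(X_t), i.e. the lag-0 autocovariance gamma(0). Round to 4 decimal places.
\gamma(0) = 10.1207

For an MA(q) process X_t = eps_t + sum_i theta_i eps_{t-i} with
Var(eps_t) = sigma^2, the variance is
  gamma(0) = sigma^2 * (1 + sum_i theta_i^2).
  sum_i theta_i^2 = (0.342)^2 + (0.788)^2 + (0.535)^2 = 0.116964 + 0.620944 + 0.286225 = 1.024133.
  gamma(0) = 5 * (1 + 1.024133) = 5 * 2.024133 = 10.120665, which rounds to 10.1207.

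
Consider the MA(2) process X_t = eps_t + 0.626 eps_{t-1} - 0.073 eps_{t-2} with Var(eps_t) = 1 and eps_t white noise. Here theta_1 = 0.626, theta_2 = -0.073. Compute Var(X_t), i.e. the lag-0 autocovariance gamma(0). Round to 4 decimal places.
\gamma(0) = 1.3972

For an MA(q) process X_t = eps_t + sum_i theta_i eps_{t-i} with
Var(eps_t) = sigma^2, the variance is
  gamma(0) = sigma^2 * (1 + sum_i theta_i^2).
  sum_i theta_i^2 = (0.626)^2 + (-0.073)^2 = 0.391876 + 0.005329 = 0.397205.
  gamma(0) = 1 * (1 + 0.397205) = 1 * 1.397205 = 1.397205, which rounds to 1.3972.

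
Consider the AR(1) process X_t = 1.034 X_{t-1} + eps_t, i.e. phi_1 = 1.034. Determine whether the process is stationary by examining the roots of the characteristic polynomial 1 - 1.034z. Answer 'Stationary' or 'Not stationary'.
\text{Not stationary}

The AR(p) characteristic polynomial is P(z) = 1 - 1.034z.
Stationarity requires all roots to lie outside the unit circle, i.e. |z| > 1 for every root.
This is linear in z: 1 + (-1.034) z = 0  =>  z = -1/(-1.034) = 0.967118,  |z| = 0.967118.
Moduli of all roots: 0.9671.
All moduli strictly greater than 1? No.
Verdict: Not stationary.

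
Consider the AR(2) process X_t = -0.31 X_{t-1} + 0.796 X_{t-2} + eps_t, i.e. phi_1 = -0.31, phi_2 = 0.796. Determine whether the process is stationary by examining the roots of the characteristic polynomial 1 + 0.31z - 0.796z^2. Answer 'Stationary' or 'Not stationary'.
\text{Not stationary}

The AR(p) characteristic polynomial is P(z) = 1 + 0.31z - 0.796z^2.
Stationarity requires all roots to lie outside the unit circle, i.e. |z| > 1 for every root.
Set 1 + (0.31) z + (-0.796) z^2 = 0, i.e. a z^2 + b z + c = 0 with a = -0.796, b = 0.31, c = 1.
Discriminant D = b^2 - 4ac = (0.31)^2 - 4*(-0.796)*1 = 0.0961 - (-3.184) = 3.2801.
D >= 0, so the roots are real: z = (-b +/- sqrt(D)) / (2a) = (-0.31 +/- 1.811105) / (-1.592).
  z_1 = (-0.31 + 1.811105) / (-1.592) = -0.9429,   |z_1| = 0.9429.
  z_2 = (-0.31 - 1.811105) / (-1.592) = 1.3324,   |z_2| = 1.3324.
Moduli of all roots: 0.9429, 1.3324.
All moduli strictly greater than 1? No.
Verdict: Not stationary.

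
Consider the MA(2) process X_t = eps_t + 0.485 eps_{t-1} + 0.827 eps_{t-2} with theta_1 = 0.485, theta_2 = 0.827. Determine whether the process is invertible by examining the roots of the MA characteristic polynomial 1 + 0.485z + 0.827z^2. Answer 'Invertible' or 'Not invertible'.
\text{Invertible}

The MA(q) characteristic polynomial is P(z) = 1 + 0.485z + 0.827z^2.
Invertibility requires all roots to lie outside the unit circle, i.e. |z| > 1 for every root.
Set 1 + (0.485) z + (0.827) z^2 = 0, i.e. a z^2 + b z + c = 0 with a = 0.827, b = 0.485, c = 1.
Discriminant D = b^2 - 4ac = (0.485)^2 - 4*(0.827)*1 = 0.235225 - (3.308) = -3.072775.
D < 0, so the roots are the complex-conjugate pair z = (-b +/- i sqrt(-D)) / (2a) = -0.2932 +/- 1.0598i.
For a conjugate pair |z|^2 = z * conj(z) = (product of roots) = c/a = 1/(0.827) = 1.20919, so |z| = sqrt(1.20919) = 1.0996 for both roots.
Moduli of all roots: 1.0996, 1.0996.
All moduli strictly greater than 1? Yes.
Verdict: Invertible.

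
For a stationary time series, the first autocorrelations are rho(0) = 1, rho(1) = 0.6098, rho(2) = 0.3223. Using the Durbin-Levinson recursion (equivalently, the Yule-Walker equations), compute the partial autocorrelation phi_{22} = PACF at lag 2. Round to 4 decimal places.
\phi_{22} = -0.0789

The PACF at lag k is phi_{kk}, the last component of the solution
to the Yule-Walker system G_k phi = r_k where
  (G_k)_{ij} = rho(|i - j|), (r_k)_i = rho(i), i,j = 1..k.
Equivalently, Durbin-Levinson gives phi_{kk} iteratively:
  phi_{11} = rho(1)
  phi_{kk} = [rho(k) - sum_{j=1..k-1} phi_{k-1,j} rho(k-j)]
            / [1 - sum_{j=1..k-1} phi_{k-1,j} rho(j)],
  phi_{k,j} = phi_{k-1,j} - phi_{kk} phi_{k-1,k-j},  j = 1..k-1.
Step k = 1:
  phi_11 = rho(1) = 0.6098.
Step k = 2:
  phi_22 = [rho(2) - phi_11 rho(1)] / [1 - phi_11 rho(1)] = [0.3223 - (0.6098)(0.6098)] / [1 - (0.6098)(0.6098)]
         = -0.04955604 / 0.62814396 = -0.0789.
Therefore phi_{22} = -0.0789.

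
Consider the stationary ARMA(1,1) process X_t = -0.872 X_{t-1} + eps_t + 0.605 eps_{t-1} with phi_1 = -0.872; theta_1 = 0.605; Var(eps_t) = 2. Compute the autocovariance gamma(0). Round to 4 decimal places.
\gamma(0) = 2.5950

Multiply the model equation by X_{t-k} and take expectations. With theta_0 = psi_0 = 1 and psi_j the MA(infinity) weights, this gives
  gamma(k) - sum_i phi_i gamma(k-i) = c_k,
  c_k = sigma^2 * sum_{j=k..q} theta_j psi_{j-k}   (c_k = 0 for k > q),
using gamma(-m) = gamma(m).
psi-weights needed (psi_j = theta_j + sum_i phi_i psi_{j-i}):
  psi_1 = theta_1 + phi_1 = 0.605 + (-0.872) = -0.267
Right-hand sides:
  c_0 = sigma^2 (1 + theta_1 psi_1) = 2 * (1 + (0.605)(-0.267)) = 2 * 0.838465 = 1.67693
  c_1 = sigma^2 theta_1 = 2 * (0.605) = 1.21
  c_2 = 0
Equations for k = 0 and k = 1 (AR order 1):
  gamma(0) = phi_1 gamma(1) + c_0
  gamma(1) = phi_1 gamma(0) + c_1
Substituting the second into the first: gamma(0) (1 - phi_1^2) = c_0 + phi_1 c_1, so
  gamma(0) = (c_0 + phi_1 c_1) / (1 - phi_1^2) = (1.67693 + (-0.872)(1.21)) / (1 - (-0.872)^2) = 0.62181 / 0.239616 = 2.595027.
Therefore gamma(0) = 2.5950 (to 4 decimal places).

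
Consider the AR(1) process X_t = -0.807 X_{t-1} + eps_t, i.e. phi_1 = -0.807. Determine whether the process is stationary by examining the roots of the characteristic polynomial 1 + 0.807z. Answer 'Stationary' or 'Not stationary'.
\text{Stationary}

The AR(p) characteristic polynomial is P(z) = 1 + 0.807z.
Stationarity requires all roots to lie outside the unit circle, i.e. |z| > 1 for every root.
This is linear in z: 1 + (0.807) z = 0  =>  z = -1/(0.807) = -1.239157,  |z| = 1.239157.
Moduli of all roots: 1.2392.
All moduli strictly greater than 1? Yes.
Verdict: Stationary.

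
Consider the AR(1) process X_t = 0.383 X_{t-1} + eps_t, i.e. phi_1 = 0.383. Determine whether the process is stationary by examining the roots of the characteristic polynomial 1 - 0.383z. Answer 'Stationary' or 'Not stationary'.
\text{Stationary}

The AR(p) characteristic polynomial is P(z) = 1 - 0.383z.
Stationarity requires all roots to lie outside the unit circle, i.e. |z| > 1 for every root.
This is linear in z: 1 + (-0.383) z = 0  =>  z = -1/(-0.383) = 2.610966,  |z| = 2.610966.
Moduli of all roots: 2.6110.
All moduli strictly greater than 1? Yes.
Verdict: Stationary.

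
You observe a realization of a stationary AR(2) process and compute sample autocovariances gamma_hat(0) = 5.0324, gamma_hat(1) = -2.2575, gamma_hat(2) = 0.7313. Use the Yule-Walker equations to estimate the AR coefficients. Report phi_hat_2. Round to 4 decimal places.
\hat\phi_{2} = -0.0700

The Yule-Walker equations for an AR(p) process read, in matrix form,
  Gamma_p phi = r_p,   with   (Gamma_p)_{ij} = gamma(|i - j|),
                       (r_p)_i = gamma(i),   i,j = 1..p.
Substitute the sample gammas (Toeplitz matrix and right-hand side of size 2):
  Gamma_p = [[5.0324, -2.2575], [-2.2575, 5.0324]]
  r_p     = [-2.2575, 0.7313]
Written out:
  5.0324 phi_1 - 2.2575 phi_2 = -2.2575
  -2.2575 phi_1 + 5.0324 phi_2 = 0.7313
Solve by Cramer's rule:
  det = gamma(0)^2 - gamma(1)^2 = (5.0324)^2 - (-2.2575)^2 = 25.32504976 - 5.09630625 = 20.22874351
  phi_hat_1 = [gamma(1) gamma(0) - gamma(1) gamma(2)] / det = [(-2.2575)(5.0324) - (-2.2575)(0.7313)] / 20.22874351 = -9.70973325 / 20.22874351 = -0.48
  phi_hat_2 = [gamma(0) gamma(2) - gamma(1)^2] / det = [(5.0324)(0.7313) - (-2.2575)^2] / 20.22874351 = -1.41611213 / 20.22874351 = -0.07
So phi_hat = [-0.4800, -0.0700].
Therefore phi_hat_2 = -0.0700.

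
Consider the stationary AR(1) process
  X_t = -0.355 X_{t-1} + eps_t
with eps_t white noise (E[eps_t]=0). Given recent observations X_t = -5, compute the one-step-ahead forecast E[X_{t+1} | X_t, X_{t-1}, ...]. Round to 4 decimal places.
E[X_{t+1} \mid \mathcal F_t] = 1.7750

For an AR(p) model X_t = c + sum_i phi_i X_{t-i} + eps_t, the
one-step-ahead conditional mean is
  E[X_{t+1} | X_t, ...] = c + sum_i phi_i X_{t+1-i}.
Substitute known values:
  E[X_{t+1} | ...] = (-0.355) * (-5)
                   = 1.7750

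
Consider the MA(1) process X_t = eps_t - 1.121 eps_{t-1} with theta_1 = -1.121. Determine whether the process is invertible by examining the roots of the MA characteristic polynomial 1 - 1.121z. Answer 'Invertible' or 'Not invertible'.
\text{Not invertible}

The MA(q) characteristic polynomial is P(z) = 1 - 1.121z.
Invertibility requires all roots to lie outside the unit circle, i.e. |z| > 1 for every root.
This is linear in z: 1 + (-1.121) z = 0  =>  z = -1/(-1.121) = 0.892061,  |z| = 0.892061.
Moduli of all roots: 0.8921.
All moduli strictly greater than 1? No.
Verdict: Not invertible.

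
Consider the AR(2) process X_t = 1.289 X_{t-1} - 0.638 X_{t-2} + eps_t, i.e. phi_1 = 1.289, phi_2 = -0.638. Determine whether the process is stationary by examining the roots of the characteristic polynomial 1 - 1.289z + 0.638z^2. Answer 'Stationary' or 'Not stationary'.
\text{Stationary}

The AR(p) characteristic polynomial is P(z) = 1 - 1.289z + 0.638z^2.
Stationarity requires all roots to lie outside the unit circle, i.e. |z| > 1 for every root.
Set 1 + (-1.289) z + (0.638) z^2 = 0, i.e. a z^2 + b z + c = 0 with a = 0.638, b = -1.289, c = 1.
Discriminant D = b^2 - 4ac = (-1.289)^2 - 4*(0.638)*1 = 1.661521 - (2.552) = -0.890479.
D < 0, so the roots are the complex-conjugate pair z = (-b +/- i sqrt(-D)) / (2a) = 1.0102 +/- 0.7395i.
For a conjugate pair |z|^2 = z * conj(z) = (product of roots) = c/a = 1/(0.638) = 1.567398, so |z| = sqrt(1.567398) = 1.252 for both roots.
Moduli of all roots: 1.2520, 1.2520.
All moduli strictly greater than 1? Yes.
Verdict: Stationary.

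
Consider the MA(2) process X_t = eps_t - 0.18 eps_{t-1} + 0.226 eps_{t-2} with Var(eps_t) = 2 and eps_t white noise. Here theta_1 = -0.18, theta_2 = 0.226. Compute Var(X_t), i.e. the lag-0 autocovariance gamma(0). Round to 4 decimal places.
\gamma(0) = 2.1670

For an MA(q) process X_t = eps_t + sum_i theta_i eps_{t-i} with
Var(eps_t) = sigma^2, the variance is
  gamma(0) = sigma^2 * (1 + sum_i theta_i^2).
  sum_i theta_i^2 = (-0.18)^2 + (0.226)^2 = 0.0324 + 0.051076 = 0.083476.
  gamma(0) = 2 * (1 + 0.083476) = 2 * 1.083476 = 2.166952, which rounds to 2.1670.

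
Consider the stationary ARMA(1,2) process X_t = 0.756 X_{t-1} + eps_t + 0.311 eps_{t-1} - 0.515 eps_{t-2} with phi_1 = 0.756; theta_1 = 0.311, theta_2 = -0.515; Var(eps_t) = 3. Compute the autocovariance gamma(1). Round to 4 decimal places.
\gamma(1) = 4.5848

Multiply the model equation by X_{t-k} and take expectations. With theta_0 = psi_0 = 1 and psi_j the MA(infinity) weights, this gives
  gamma(k) - sum_i phi_i gamma(k-i) = c_k,
  c_k = sigma^2 * sum_{j=k..q} theta_j psi_{j-k}   (c_k = 0 for k > q),
using gamma(-m) = gamma(m).
psi-weights needed (psi_j = theta_j + sum_i phi_i psi_{j-i}):
  psi_1 = theta_1 + phi_1 = 0.311 + (0.756) = 1.067
  psi_2 = theta_2 + phi_1 psi_1 = -0.515 + (0.756)(1.067) = 0.291652
Right-hand sides:
  c_0 = sigma^2 (1 + theta_1 psi_1 + theta_2 psi_2) = 3 * (1 + (0.311)(1.067) + (-0.515)(0.291652)) = 3 * 1.181636 = 3.544909
  c_1 = sigma^2 (theta_1 + theta_2 psi_1) = 3 * (0.311 + (-0.515)(1.067)) = -0.715515
  c_2 = sigma^2 theta_2 = 3 * (-0.515) = -1.545
Equations for k = 0 and k = 1 (AR order 1):
  gamma(0) = phi_1 gamma(1) + c_0
  gamma(1) = phi_1 gamma(0) + c_1
Substituting the second into the first: gamma(0) (1 - phi_1^2) = c_0 + phi_1 c_1, so
  gamma(0) = (c_0 + phi_1 c_1) / (1 - phi_1^2) = (3.544909 + (0.756)(-0.715515)) / (1 - (0.756)^2) = 3.003979 / 0.428464 = 7.011043.
  gamma(1) = phi_1 gamma(0) + c_1 = (0.756)(7.011043) + (-0.715515) = 4.584833.
Therefore gamma(1) = 4.5848 (to 4 decimal places).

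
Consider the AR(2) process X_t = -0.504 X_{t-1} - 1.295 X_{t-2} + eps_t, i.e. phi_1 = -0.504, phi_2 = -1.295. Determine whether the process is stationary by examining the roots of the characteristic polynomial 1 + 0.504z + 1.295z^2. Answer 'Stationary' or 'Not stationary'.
\text{Not stationary}

The AR(p) characteristic polynomial is P(z) = 1 + 0.504z + 1.295z^2.
Stationarity requires all roots to lie outside the unit circle, i.e. |z| > 1 for every root.
Set 1 + (0.504) z + (1.295) z^2 = 0, i.e. a z^2 + b z + c = 0 with a = 1.295, b = 0.504, c = 1.
Discriminant D = b^2 - 4ac = (0.504)^2 - 4*(1.295)*1 = 0.254016 - (5.18) = -4.925984.
D < 0, so the roots are the complex-conjugate pair z = (-b +/- i sqrt(-D)) / (2a) = -0.1946 +/- 0.8569i.
For a conjugate pair |z|^2 = z * conj(z) = (product of roots) = c/a = 1/(1.295) = 0.772201, so |z| = sqrt(0.772201) = 0.8787 for both roots.
Moduli of all roots: 0.8787, 0.8787.
All moduli strictly greater than 1? No.
Verdict: Not stationary.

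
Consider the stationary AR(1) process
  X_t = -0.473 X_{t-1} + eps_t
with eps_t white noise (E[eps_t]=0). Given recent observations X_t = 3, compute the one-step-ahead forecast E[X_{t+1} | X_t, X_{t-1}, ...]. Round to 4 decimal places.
E[X_{t+1} \mid \mathcal F_t] = -1.4190

For an AR(p) model X_t = c + sum_i phi_i X_{t-i} + eps_t, the
one-step-ahead conditional mean is
  E[X_{t+1} | X_t, ...] = c + sum_i phi_i X_{t+1-i}.
Substitute known values:
  E[X_{t+1} | ...] = (-0.473) * (3)
                   = -1.4190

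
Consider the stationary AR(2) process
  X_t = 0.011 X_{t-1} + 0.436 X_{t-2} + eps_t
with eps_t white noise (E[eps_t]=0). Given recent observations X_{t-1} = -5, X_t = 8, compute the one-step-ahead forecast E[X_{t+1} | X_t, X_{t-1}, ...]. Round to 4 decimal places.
E[X_{t+1} \mid \mathcal F_t] = -2.0920

For an AR(p) model X_t = c + sum_i phi_i X_{t-i} + eps_t, the
one-step-ahead conditional mean is
  E[X_{t+1} | X_t, ...] = c + sum_i phi_i X_{t+1-i}.
Substitute known values:
  E[X_{t+1} | ...] = (0.011) * (8) + (0.436) * (-5)
                   = -2.0920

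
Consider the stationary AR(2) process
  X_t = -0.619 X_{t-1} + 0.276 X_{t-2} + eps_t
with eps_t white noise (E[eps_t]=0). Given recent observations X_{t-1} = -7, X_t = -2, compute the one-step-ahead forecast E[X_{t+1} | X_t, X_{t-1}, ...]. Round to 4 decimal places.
E[X_{t+1} \mid \mathcal F_t] = -0.6940

For an AR(p) model X_t = c + sum_i phi_i X_{t-i} + eps_t, the
one-step-ahead conditional mean is
  E[X_{t+1} | X_t, ...] = c + sum_i phi_i X_{t+1-i}.
Substitute known values:
  E[X_{t+1} | ...] = (-0.619) * (-2) + (0.276) * (-7)
                   = -0.6940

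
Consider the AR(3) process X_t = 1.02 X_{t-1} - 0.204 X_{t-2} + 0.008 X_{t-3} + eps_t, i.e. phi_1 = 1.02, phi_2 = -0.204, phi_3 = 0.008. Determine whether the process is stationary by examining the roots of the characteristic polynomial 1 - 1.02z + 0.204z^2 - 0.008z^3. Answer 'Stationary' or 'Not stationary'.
\text{Stationary}

The AR(p) characteristic polynomial is P(z) = 1 - 1.02z + 0.204z^2 - 0.008z^3.
Stationarity requires all roots to lie outside the unit circle, i.e. |z| > 1 for every root.
Degree 3: look for a simple real root z0 first, then factor out (1 - z/z0) and solve the remaining quadratic.
Testing z0 = 5: P(5) = 1 + (-1.02)(5) + (0.204)(5)^2 + (-0.008)(5)^3
  = 1 + (-5.1) + (5.1) + (-1) = 0.  So z_0 = 5 is a root, |z_0| = 5.
Divide out the factor (1 - 0.2 z) = (1 - z/z0) (since 1/z0 = 0.2):
  P(z) = (1 - 0.2 z)(1 + (-0.82) z + (0.04) z^2)
  [check: z-coef -0.82 - (0.2) = -1.02; z^2-coef 0.04 - (0.2)(-0.82) = 0.204; z^3-coef -(0.2)(0.04) = -0.008.]
Remaining roots from the quadratic factor 1 + (-0.82) z + (0.04) z^2:
  Set 1 + (-0.82) z + (0.04) z^2 = 0, i.e. a z^2 + b z + c = 0 with a = 0.04, b = -0.82, c = 1.
  Discriminant D = b^2 - 4ac = (-0.82)^2 - 4*(0.04)*1 = 0.6724 - (0.16) = 0.5124.
  D >= 0, so the roots are real: z = (-b +/- sqrt(D)) / (2a) = (0.82 +/- 0.715821) / (0.08).
    z_1 = (0.82 + 0.715821) / (0.08) = 19.1978,   |z_1| = 19.1978.
    z_2 = (0.82 - 0.715821) / (0.08) = 1.3022,   |z_2| = 1.3022.
Moduli of all roots: 5.0000, 19.1978, 1.3022.
All moduli strictly greater than 1? Yes.
Verdict: Stationary.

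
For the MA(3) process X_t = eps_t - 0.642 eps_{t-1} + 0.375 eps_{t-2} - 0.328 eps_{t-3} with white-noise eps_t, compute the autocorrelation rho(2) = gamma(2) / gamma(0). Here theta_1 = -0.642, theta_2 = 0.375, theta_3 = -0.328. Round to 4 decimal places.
\rho(2) = 0.3527

For an MA(q) process with theta_0 = 1, the autocovariance is
  gamma(k) = sigma^2 * sum_{i=0..q-k} theta_i * theta_{i+k},
and rho(k) = gamma(k) / gamma(0). Sigma^2 cancels.
  numerator   = (1)*(0.375) + (-0.642)*(-0.328) = 0.585576.
  denominator = (1)^2 + (-0.642)^2 + (0.375)^2 + (-0.328)^2 = 1.660373.
  rho(2) = 0.585576 / 1.660373 = 0.3527.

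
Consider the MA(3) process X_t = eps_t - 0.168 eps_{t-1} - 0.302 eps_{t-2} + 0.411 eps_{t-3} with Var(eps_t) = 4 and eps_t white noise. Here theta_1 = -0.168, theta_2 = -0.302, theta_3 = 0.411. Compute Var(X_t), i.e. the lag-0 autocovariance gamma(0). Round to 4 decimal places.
\gamma(0) = 5.1534

For an MA(q) process X_t = eps_t + sum_i theta_i eps_{t-i} with
Var(eps_t) = sigma^2, the variance is
  gamma(0) = sigma^2 * (1 + sum_i theta_i^2).
  sum_i theta_i^2 = (-0.168)^2 + (-0.302)^2 + (0.411)^2 = 0.028224 + 0.091204 + 0.168921 = 0.288349.
  gamma(0) = 4 * (1 + 0.288349) = 4 * 1.288349 = 5.153396, which rounds to 5.1534.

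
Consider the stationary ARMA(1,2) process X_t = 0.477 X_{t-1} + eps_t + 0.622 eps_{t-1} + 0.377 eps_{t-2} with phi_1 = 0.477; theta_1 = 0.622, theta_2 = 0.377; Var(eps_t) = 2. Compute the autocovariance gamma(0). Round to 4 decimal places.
\gamma(0) = 6.5185

Multiply the model equation by X_{t-k} and take expectations. With theta_0 = psi_0 = 1 and psi_j the MA(infinity) weights, this gives
  gamma(k) - sum_i phi_i gamma(k-i) = c_k,
  c_k = sigma^2 * sum_{j=k..q} theta_j psi_{j-k}   (c_k = 0 for k > q),
using gamma(-m) = gamma(m).
psi-weights needed (psi_j = theta_j + sum_i phi_i psi_{j-i}):
  psi_1 = theta_1 + phi_1 = 0.622 + (0.477) = 1.099
  psi_2 = theta_2 + phi_1 psi_1 = 0.377 + (0.477)(1.099) = 0.901223
Right-hand sides:
  c_0 = sigma^2 (1 + theta_1 psi_1 + theta_2 psi_2) = 2 * (1 + (0.622)(1.099) + (0.377)(0.901223)) = 2 * 2.023339 = 4.046678
  c_1 = sigma^2 (theta_1 + theta_2 psi_1) = 2 * (0.622 + (0.377)(1.099)) = 2.072646
  c_2 = sigma^2 theta_2 = 2 * (0.377) = 0.754
Equations for k = 0 and k = 1 (AR order 1):
  gamma(0) = phi_1 gamma(1) + c_0
  gamma(1) = phi_1 gamma(0) + c_1
Substituting the second into the first: gamma(0) (1 - phi_1^2) = c_0 + phi_1 c_1, so
  gamma(0) = (c_0 + phi_1 c_1) / (1 - phi_1^2) = (4.046678 + (0.477)(2.072646)) / (1 - (0.477)^2) = 5.03533 / 0.772471 = 6.518472.
Therefore gamma(0) = 6.5185 (to 4 decimal places).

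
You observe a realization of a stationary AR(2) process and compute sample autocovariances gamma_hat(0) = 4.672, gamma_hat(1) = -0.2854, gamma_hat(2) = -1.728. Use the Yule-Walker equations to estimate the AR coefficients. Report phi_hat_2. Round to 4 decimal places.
\hat\phi_{2} = -0.3750

The Yule-Walker equations for an AR(p) process read, in matrix form,
  Gamma_p phi = r_p,   with   (Gamma_p)_{ij} = gamma(|i - j|),
                       (r_p)_i = gamma(i),   i,j = 1..p.
Substitute the sample gammas (Toeplitz matrix and right-hand side of size 2):
  Gamma_p = [[4.672, -0.2854], [-0.2854, 4.672]]
  r_p     = [-0.2854, -1.728]
Written out:
  4.672 phi_1 - 0.2854 phi_2 = -0.2854
  -0.2854 phi_1 + 4.672 phi_2 = -1.728
Solve by Cramer's rule:
  det = gamma(0)^2 - gamma(1)^2 = (4.672)^2 - (-0.2854)^2 = 21.827584 - 0.08145316 = 21.74613084
  phi_hat_1 = [gamma(1) gamma(0) - gamma(1) gamma(2)] / det = [(-0.2854)(4.672) - (-0.2854)(-1.728)] / 21.74613084 = -1.82656 / 21.74613084 = -0.084
  phi_hat_2 = [gamma(0) gamma(2) - gamma(1)^2] / det = [(4.672)(-1.728) - (-0.2854)^2] / 21.74613084 = -8.15466916 / 21.74613084 = -0.375
So phi_hat = [-0.0840, -0.3750].
Therefore phi_hat_2 = -0.3750.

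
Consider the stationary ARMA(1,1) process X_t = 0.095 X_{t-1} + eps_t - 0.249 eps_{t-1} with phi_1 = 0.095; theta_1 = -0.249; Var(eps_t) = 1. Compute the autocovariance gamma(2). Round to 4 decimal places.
\gamma(2) = -0.0144

Multiply the model equation by X_{t-k} and take expectations. With theta_0 = psi_0 = 1 and psi_j the MA(infinity) weights, this gives
  gamma(k) - sum_i phi_i gamma(k-i) = c_k,
  c_k = sigma^2 * sum_{j=k..q} theta_j psi_{j-k}   (c_k = 0 for k > q),
using gamma(-m) = gamma(m).
psi-weights needed (psi_j = theta_j + sum_i phi_i psi_{j-i}):
  psi_1 = theta_1 + phi_1 = -0.249 + (0.095) = -0.154
Right-hand sides:
  c_0 = sigma^2 (1 + theta_1 psi_1) = 1 * (1 + (-0.249)(-0.154)) = 1 * 1.038346 = 1.038346
  c_1 = sigma^2 theta_1 = 1 * (-0.249) = -0.249
  c_2 = 0
Equations for k = 0 and k = 1 (AR order 1):
  gamma(0) = phi_1 gamma(1) + c_0
  gamma(1) = phi_1 gamma(0) + c_1
Substituting the second into the first: gamma(0) (1 - phi_1^2) = c_0 + phi_1 c_1, so
  gamma(0) = (c_0 + phi_1 c_1) / (1 - phi_1^2) = (1.038346 + (0.095)(-0.249)) / (1 - (0.095)^2) = 1.014691 / 0.990975 = 1.023932.
  gamma(1) = phi_1 gamma(0) + c_1 = (0.095)(1.023932) + (-0.249) = -0.151726.
For k = 2 (> q): gamma(2) = phi_1 gamma(1) = (0.095)(-0.151726) = -0.014414.
Therefore gamma(2) = -0.0144 (to 4 decimal places).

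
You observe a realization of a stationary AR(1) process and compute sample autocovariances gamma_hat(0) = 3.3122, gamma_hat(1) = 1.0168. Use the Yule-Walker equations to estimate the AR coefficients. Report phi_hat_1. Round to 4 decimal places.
\hat\phi_{1} = 0.3070

The Yule-Walker equations for an AR(p) process read, in matrix form,
  Gamma_p phi = r_p,   with   (Gamma_p)_{ij} = gamma(|i - j|),
                       (r_p)_i = gamma(i),   i,j = 1..p.
Substitute the sample gammas (Toeplitz matrix and right-hand side of size 1):
  Gamma_p = [[3.3122]]
  r_p     = [1.0168]
With p = 1 this is the single equation gamma(0) phi_1 = gamma(1):
  phi_hat_1 = gamma(1) / gamma(0) = 1.0168 / 3.3122 = 0.3070.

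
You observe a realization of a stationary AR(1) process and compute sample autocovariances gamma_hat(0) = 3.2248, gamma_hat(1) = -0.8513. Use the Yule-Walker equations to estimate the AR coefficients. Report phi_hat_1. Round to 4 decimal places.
\hat\phi_{1} = -0.2640

The Yule-Walker equations for an AR(p) process read, in matrix form,
  Gamma_p phi = r_p,   with   (Gamma_p)_{ij} = gamma(|i - j|),
                       (r_p)_i = gamma(i),   i,j = 1..p.
Substitute the sample gammas (Toeplitz matrix and right-hand side of size 1):
  Gamma_p = [[3.2248]]
  r_p     = [-0.8513]
With p = 1 this is the single equation gamma(0) phi_1 = gamma(1):
  phi_hat_1 = gamma(1) / gamma(0) = -0.8513 / 3.2248 = -0.2640.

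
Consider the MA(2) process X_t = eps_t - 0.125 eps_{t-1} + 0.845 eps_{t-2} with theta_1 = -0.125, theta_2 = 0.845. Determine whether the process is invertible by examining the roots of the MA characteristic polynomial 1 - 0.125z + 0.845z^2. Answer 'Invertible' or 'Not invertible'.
\text{Invertible}

The MA(q) characteristic polynomial is P(z) = 1 - 0.125z + 0.845z^2.
Invertibility requires all roots to lie outside the unit circle, i.e. |z| > 1 for every root.
Set 1 + (-0.125) z + (0.845) z^2 = 0, i.e. a z^2 + b z + c = 0 with a = 0.845, b = -0.125, c = 1.
Discriminant D = b^2 - 4ac = (-0.125)^2 - 4*(0.845)*1 = 0.015625 - (3.38) = -3.364375.
D < 0, so the roots are the complex-conjugate pair z = (-b +/- i sqrt(-D)) / (2a) = 0.074 +/- 1.0853i.
For a conjugate pair |z|^2 = z * conj(z) = (product of roots) = c/a = 1/(0.845) = 1.183432, so |z| = sqrt(1.183432) = 1.0879 for both roots.
Moduli of all roots: 1.0879, 1.0879.
All moduli strictly greater than 1? Yes.
Verdict: Invertible.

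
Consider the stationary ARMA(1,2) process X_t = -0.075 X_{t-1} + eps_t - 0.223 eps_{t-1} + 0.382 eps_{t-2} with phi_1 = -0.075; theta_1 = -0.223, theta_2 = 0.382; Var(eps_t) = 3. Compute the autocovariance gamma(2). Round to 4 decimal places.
\gamma(2) = 1.2429

Multiply the model equation by X_{t-k} and take expectations. With theta_0 = psi_0 = 1 and psi_j the MA(infinity) weights, this gives
  gamma(k) - sum_i phi_i gamma(k-i) = c_k,
  c_k = sigma^2 * sum_{j=k..q} theta_j psi_{j-k}   (c_k = 0 for k > q),
using gamma(-m) = gamma(m).
psi-weights needed (psi_j = theta_j + sum_i phi_i psi_{j-i}):
  psi_1 = theta_1 + phi_1 = -0.223 + (-0.075) = -0.298
  psi_2 = theta_2 + phi_1 psi_1 = 0.382 + (-0.075)(-0.298) = 0.40435
Right-hand sides:
  c_0 = sigma^2 (1 + theta_1 psi_1 + theta_2 psi_2) = 3 * (1 + (-0.223)(-0.298) + (0.382)(0.40435)) = 3 * 1.220916 = 3.662747
  c_1 = sigma^2 (theta_1 + theta_2 psi_1) = 3 * (-0.223 + (0.382)(-0.298)) = -1.010508
  c_2 = sigma^2 theta_2 = 3 * (0.382) = 1.146
Equations for k = 0 and k = 1 (AR order 1):
  gamma(0) = phi_1 gamma(1) + c_0
  gamma(1) = phi_1 gamma(0) + c_1
Substituting the second into the first: gamma(0) (1 - phi_1^2) = c_0 + phi_1 c_1, so
  gamma(0) = (c_0 + phi_1 c_1) / (1 - phi_1^2) = (3.662747 + (-0.075)(-1.010508)) / (1 - (-0.075)^2) = 3.738535 / 0.994375 = 3.759683.
  gamma(1) = phi_1 gamma(0) + c_1 = (-0.075)(3.759683) + (-1.010508) = -1.292484.
For k = 2: gamma(2) = phi_1 gamma(1) + c_2
  = (-0.075)(-1.292484) + (1.146) = 1.242936.
Therefore gamma(2) = 1.2429 (to 4 decimal places).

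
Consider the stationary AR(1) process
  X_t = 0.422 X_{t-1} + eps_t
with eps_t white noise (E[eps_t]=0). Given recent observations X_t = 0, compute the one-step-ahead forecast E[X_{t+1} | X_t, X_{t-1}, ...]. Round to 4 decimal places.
E[X_{t+1} \mid \mathcal F_t] = 0.0000

For an AR(p) model X_t = c + sum_i phi_i X_{t-i} + eps_t, the
one-step-ahead conditional mean is
  E[X_{t+1} | X_t, ...] = c + sum_i phi_i X_{t+1-i}.
Substitute known values:
  E[X_{t+1} | ...] = (0.422) * (0)
                   = 0.0000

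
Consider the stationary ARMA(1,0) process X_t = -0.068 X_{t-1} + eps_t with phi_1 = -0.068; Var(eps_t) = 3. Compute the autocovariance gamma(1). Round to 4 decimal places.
\gamma(1) = -0.2049

Multiply the model equation by X_{t-k} and take expectations. With theta_0 = psi_0 = 1 and psi_j the MA(infinity) weights, this gives
  gamma(k) - sum_i phi_i gamma(k-i) = c_k,
  c_k = sigma^2 * sum_{j=k..q} theta_j psi_{j-k}   (c_k = 0 for k > q),
using gamma(-m) = gamma(m).
Pure AR (q = 0): c_0 = sigma^2 = 3, c_k = 0 for k >= 1.
Equations for k = 0 and k = 1 (AR order 1):
  gamma(0) = phi_1 gamma(1) + c_0
  gamma(1) = phi_1 gamma(0) + c_1
Substituting the second into the first: gamma(0) (1 - phi_1^2) = c_0 + phi_1 c_1, so
  gamma(0) = c_0 / (1 - phi_1^2) = 3 / (1 - (-0.068)^2) = 3 / 0.995376 = 3.013936.
  gamma(1) = phi_1 gamma(0) = (-0.068)(3.013936) = -0.204948.
Therefore gamma(1) = -0.2049 (to 4 decimal places).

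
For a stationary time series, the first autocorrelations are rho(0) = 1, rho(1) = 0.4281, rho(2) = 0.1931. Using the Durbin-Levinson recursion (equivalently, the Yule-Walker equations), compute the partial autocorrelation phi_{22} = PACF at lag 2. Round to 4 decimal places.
\phi_{22} = 0.0120

The PACF at lag k is phi_{kk}, the last component of the solution
to the Yule-Walker system G_k phi = r_k where
  (G_k)_{ij} = rho(|i - j|), (r_k)_i = rho(i), i,j = 1..k.
Equivalently, Durbin-Levinson gives phi_{kk} iteratively:
  phi_{11} = rho(1)
  phi_{kk} = [rho(k) - sum_{j=1..k-1} phi_{k-1,j} rho(k-j)]
            / [1 - sum_{j=1..k-1} phi_{k-1,j} rho(j)],
  phi_{k,j} = phi_{k-1,j} - phi_{kk} phi_{k-1,k-j},  j = 1..k-1.
Step k = 1:
  phi_11 = rho(1) = 0.4281.
Step k = 2:
  phi_22 = [rho(2) - phi_11 rho(1)] / [1 - phi_11 rho(1)] = [0.1931 - (0.4281)(0.4281)] / [1 - (0.4281)(0.4281)]
         = 0.00983039 / 0.81673039 = 0.012.
Therefore phi_{22} = 0.0120.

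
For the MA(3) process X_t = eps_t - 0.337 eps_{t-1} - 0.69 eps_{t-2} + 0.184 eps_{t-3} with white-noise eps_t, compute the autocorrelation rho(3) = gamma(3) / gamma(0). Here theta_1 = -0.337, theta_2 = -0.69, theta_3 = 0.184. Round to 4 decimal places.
\rho(3) = 0.1133

For an MA(q) process with theta_0 = 1, the autocovariance is
  gamma(k) = sigma^2 * sum_{i=0..q-k} theta_i * theta_{i+k},
and rho(k) = gamma(k) / gamma(0). Sigma^2 cancels.
  numerator   = (1)*(0.184) = 0.184.
  denominator = (1)^2 + (-0.337)^2 + (-0.69)^2 + (0.184)^2 = 1.623525.
  rho(3) = 0.184 / 1.623525 = 0.1133.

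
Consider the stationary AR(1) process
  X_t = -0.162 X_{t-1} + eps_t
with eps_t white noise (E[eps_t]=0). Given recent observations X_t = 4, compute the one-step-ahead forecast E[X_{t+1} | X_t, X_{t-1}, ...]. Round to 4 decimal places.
E[X_{t+1} \mid \mathcal F_t] = -0.6480

For an AR(p) model X_t = c + sum_i phi_i X_{t-i} + eps_t, the
one-step-ahead conditional mean is
  E[X_{t+1} | X_t, ...] = c + sum_i phi_i X_{t+1-i}.
Substitute known values:
  E[X_{t+1} | ...] = (-0.162) * (4)
                   = -0.6480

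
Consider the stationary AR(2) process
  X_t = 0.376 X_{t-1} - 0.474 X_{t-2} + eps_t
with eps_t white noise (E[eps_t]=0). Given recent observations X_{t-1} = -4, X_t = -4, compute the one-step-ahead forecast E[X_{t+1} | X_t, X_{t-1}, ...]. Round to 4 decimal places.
E[X_{t+1} \mid \mathcal F_t] = 0.3920

For an AR(p) model X_t = c + sum_i phi_i X_{t-i} + eps_t, the
one-step-ahead conditional mean is
  E[X_{t+1} | X_t, ...] = c + sum_i phi_i X_{t+1-i}.
Substitute known values:
  E[X_{t+1} | ...] = (0.376) * (-4) + (-0.474) * (-4)
                   = 0.3920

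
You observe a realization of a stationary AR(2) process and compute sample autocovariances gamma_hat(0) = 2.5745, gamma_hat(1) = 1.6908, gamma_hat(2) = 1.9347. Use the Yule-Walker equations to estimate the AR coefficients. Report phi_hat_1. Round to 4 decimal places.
\hat\phi_{1} = 0.2870

The Yule-Walker equations for an AR(p) process read, in matrix form,
  Gamma_p phi = r_p,   with   (Gamma_p)_{ij} = gamma(|i - j|),
                       (r_p)_i = gamma(i),   i,j = 1..p.
Substitute the sample gammas (Toeplitz matrix and right-hand side of size 2):
  Gamma_p = [[2.5745, 1.6908], [1.6908, 2.5745]]
  r_p     = [1.6908, 1.9347]
Written out:
  2.5745 phi_1 + 1.6908 phi_2 = 1.6908
  1.6908 phi_1 + 2.5745 phi_2 = 1.9347
Solve by Cramer's rule:
  det = gamma(0)^2 - gamma(1)^2 = (2.5745)^2 - (1.6908)^2 = 6.62805025 - 2.85880464 = 3.76924561
  phi_hat_1 = [gamma(1) gamma(0) - gamma(1) gamma(2)] / det = [(1.6908)(2.5745) - (1.6908)(1.9347)] / 3.76924561 = 1.08177384 / 3.76924561 = 0.287
  phi_hat_2 = [gamma(0) gamma(2) - gamma(1)^2] / det = [(2.5745)(1.9347) - (1.6908)^2] / 3.76924561 = 2.12208051 / 3.76924561 = 0.563
So phi_hat = [0.2870, 0.5630].
Therefore phi_hat_1 = 0.2870.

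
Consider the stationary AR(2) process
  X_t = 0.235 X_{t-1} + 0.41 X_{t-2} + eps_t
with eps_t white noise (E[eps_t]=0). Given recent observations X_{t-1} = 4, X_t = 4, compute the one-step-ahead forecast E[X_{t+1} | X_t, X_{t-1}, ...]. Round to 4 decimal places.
E[X_{t+1} \mid \mathcal F_t] = 2.5800

For an AR(p) model X_t = c + sum_i phi_i X_{t-i} + eps_t, the
one-step-ahead conditional mean is
  E[X_{t+1} | X_t, ...] = c + sum_i phi_i X_{t+1-i}.
Substitute known values:
  E[X_{t+1} | ...] = (0.235) * (4) + (0.41) * (4)
                   = 2.5800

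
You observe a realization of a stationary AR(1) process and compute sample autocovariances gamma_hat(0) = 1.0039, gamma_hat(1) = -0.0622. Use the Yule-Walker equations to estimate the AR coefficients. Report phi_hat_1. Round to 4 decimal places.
\hat\phi_{1} = -0.0620

The Yule-Walker equations for an AR(p) process read, in matrix form,
  Gamma_p phi = r_p,   with   (Gamma_p)_{ij} = gamma(|i - j|),
                       (r_p)_i = gamma(i),   i,j = 1..p.
Substitute the sample gammas (Toeplitz matrix and right-hand side of size 1):
  Gamma_p = [[1.0039]]
  r_p     = [-0.0622]
With p = 1 this is the single equation gamma(0) phi_1 = gamma(1):
  phi_hat_1 = gamma(1) / gamma(0) = -0.0622 / 1.0039 = -0.0620.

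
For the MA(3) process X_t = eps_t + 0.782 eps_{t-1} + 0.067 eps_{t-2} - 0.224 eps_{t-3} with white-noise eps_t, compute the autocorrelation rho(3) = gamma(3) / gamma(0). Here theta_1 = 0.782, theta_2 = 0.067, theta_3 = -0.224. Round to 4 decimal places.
\rho(3) = -0.1344

For an MA(q) process with theta_0 = 1, the autocovariance is
  gamma(k) = sigma^2 * sum_{i=0..q-k} theta_i * theta_{i+k},
and rho(k) = gamma(k) / gamma(0). Sigma^2 cancels.
  numerator   = (1)*(-0.224) = -0.224.
  denominator = (1)^2 + (0.782)^2 + (0.067)^2 + (-0.224)^2 = 1.666189.
  rho(3) = -0.224 / 1.666189 = -0.1344.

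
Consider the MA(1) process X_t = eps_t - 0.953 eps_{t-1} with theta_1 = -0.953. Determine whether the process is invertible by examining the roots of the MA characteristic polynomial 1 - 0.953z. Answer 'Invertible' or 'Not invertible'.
\text{Invertible}

The MA(q) characteristic polynomial is P(z) = 1 - 0.953z.
Invertibility requires all roots to lie outside the unit circle, i.e. |z| > 1 for every root.
This is linear in z: 1 + (-0.953) z = 0  =>  z = -1/(-0.953) = 1.049318,  |z| = 1.049318.
Moduli of all roots: 1.0493.
All moduli strictly greater than 1? Yes.
Verdict: Invertible.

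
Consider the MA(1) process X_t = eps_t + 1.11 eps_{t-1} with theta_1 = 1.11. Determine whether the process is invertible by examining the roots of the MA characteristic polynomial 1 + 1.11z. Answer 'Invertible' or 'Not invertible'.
\text{Not invertible}

The MA(q) characteristic polynomial is P(z) = 1 + 1.11z.
Invertibility requires all roots to lie outside the unit circle, i.e. |z| > 1 for every root.
This is linear in z: 1 + (1.11) z = 0  =>  z = -1/(1.11) = -0.900901,  |z| = 0.900901.
Moduli of all roots: 0.9009.
All moduli strictly greater than 1? No.
Verdict: Not invertible.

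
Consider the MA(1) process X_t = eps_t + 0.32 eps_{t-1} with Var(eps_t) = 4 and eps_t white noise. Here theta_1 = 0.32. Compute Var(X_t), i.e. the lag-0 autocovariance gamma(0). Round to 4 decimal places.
\gamma(0) = 4.4096

For an MA(q) process X_t = eps_t + sum_i theta_i eps_{t-i} with
Var(eps_t) = sigma^2, the variance is
  gamma(0) = sigma^2 * (1 + sum_i theta_i^2).
  sum_i theta_i^2 = (0.32)^2 = 0.1024.
  gamma(0) = 4 * (1 + 0.1024) = 4 * 1.1024 = 4.4096.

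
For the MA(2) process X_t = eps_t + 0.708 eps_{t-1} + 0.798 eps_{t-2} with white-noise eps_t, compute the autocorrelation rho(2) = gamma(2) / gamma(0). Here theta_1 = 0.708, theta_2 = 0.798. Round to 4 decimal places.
\rho(2) = 0.3732

For an MA(q) process with theta_0 = 1, the autocovariance is
  gamma(k) = sigma^2 * sum_{i=0..q-k} theta_i * theta_{i+k},
and rho(k) = gamma(k) / gamma(0). Sigma^2 cancels.
  numerator   = (1)*(0.798) = 0.798.
  denominator = (1)^2 + (0.708)^2 + (0.798)^2 = 2.138068.
  rho(2) = 0.798 / 2.138068 = 0.3732.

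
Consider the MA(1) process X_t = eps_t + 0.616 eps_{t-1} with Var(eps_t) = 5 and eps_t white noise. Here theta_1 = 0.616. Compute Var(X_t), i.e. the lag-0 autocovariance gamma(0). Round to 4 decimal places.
\gamma(0) = 6.8973

For an MA(q) process X_t = eps_t + sum_i theta_i eps_{t-i} with
Var(eps_t) = sigma^2, the variance is
  gamma(0) = sigma^2 * (1 + sum_i theta_i^2).
  sum_i theta_i^2 = (0.616)^2 = 0.379456.
  gamma(0) = 5 * (1 + 0.379456) = 5 * 1.379456 = 6.89728, which rounds to 6.8973.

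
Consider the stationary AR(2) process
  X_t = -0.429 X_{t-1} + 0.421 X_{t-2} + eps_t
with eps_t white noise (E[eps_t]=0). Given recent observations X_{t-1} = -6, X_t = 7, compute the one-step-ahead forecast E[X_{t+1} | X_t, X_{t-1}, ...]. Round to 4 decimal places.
E[X_{t+1} \mid \mathcal F_t] = -5.5290

For an AR(p) model X_t = c + sum_i phi_i X_{t-i} + eps_t, the
one-step-ahead conditional mean is
  E[X_{t+1} | X_t, ...] = c + sum_i phi_i X_{t+1-i}.
Substitute known values:
  E[X_{t+1} | ...] = (-0.429) * (7) + (0.421) * (-6)
                   = -5.5290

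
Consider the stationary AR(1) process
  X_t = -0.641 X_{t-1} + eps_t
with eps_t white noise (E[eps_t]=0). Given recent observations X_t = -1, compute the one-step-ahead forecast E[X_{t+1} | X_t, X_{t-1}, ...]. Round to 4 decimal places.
E[X_{t+1} \mid \mathcal F_t] = 0.6410

For an AR(p) model X_t = c + sum_i phi_i X_{t-i} + eps_t, the
one-step-ahead conditional mean is
  E[X_{t+1} | X_t, ...] = c + sum_i phi_i X_{t+1-i}.
Substitute known values:
  E[X_{t+1} | ...] = (-0.641) * (-1)
                   = 0.6410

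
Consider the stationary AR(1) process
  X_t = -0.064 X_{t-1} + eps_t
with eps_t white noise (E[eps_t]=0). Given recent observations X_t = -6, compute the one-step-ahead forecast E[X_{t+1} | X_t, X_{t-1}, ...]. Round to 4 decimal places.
E[X_{t+1} \mid \mathcal F_t] = 0.3840

For an AR(p) model X_t = c + sum_i phi_i X_{t-i} + eps_t, the
one-step-ahead conditional mean is
  E[X_{t+1} | X_t, ...] = c + sum_i phi_i X_{t+1-i}.
Substitute known values:
  E[X_{t+1} | ...] = (-0.064) * (-6)
                   = 0.3840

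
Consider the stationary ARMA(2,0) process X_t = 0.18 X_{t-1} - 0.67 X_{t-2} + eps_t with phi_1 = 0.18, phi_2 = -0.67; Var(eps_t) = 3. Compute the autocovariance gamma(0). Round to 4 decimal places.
\gamma(0) = 5.5076

Multiply the model equation by X_{t-k} and take expectations. With theta_0 = psi_0 = 1 and psi_j the MA(infinity) weights, this gives
  gamma(k) - sum_i phi_i gamma(k-i) = c_k,
  c_k = sigma^2 * sum_{j=k..q} theta_j psi_{j-k}   (c_k = 0 for k > q),
using gamma(-m) = gamma(m).
Pure AR (q = 0): c_0 = sigma^2 = 3, c_k = 0 for k >= 1.
Equations for k = 0, 1, 2 (AR order 2, c_2 = 0):
  (E0) gamma(0) = phi_1 gamma(1) + phi_2 gamma(2) + c_0
  (E1) gamma(1) = phi_1 gamma(0) + phi_2 gamma(1) + c_1
  (E2) gamma(2) = phi_1 gamma(1) + phi_2 gamma(0)
From (E1): gamma(1) = A gamma(0) + B with
  A = phi_1 / (1 - phi_2) = 0.18 / 1.67 = 0.107784,   B = c_1 / (1 - phi_2) = 0 / 1.67 = 0.
Insert (E2) into (E0): gamma(0) (1 - phi_2^2) = phi_1 (1 + phi_2) gamma(1) + c_0.
  phi_1 (1 + phi_2) = (0.18)(0.33) = 0.0594,   1 - phi_2^2 = 0.5511.
Replace gamma(1) by A gamma(0) + B and collect gamma(0):
  gamma(0) [0.5511 - (0.0594)(0.107784)] = c_0 = 3
  gamma(0) * 0.544698 = 3
  gamma(0) = 3 / 0.544698 = 5.507643.
Therefore gamma(0) = 5.5076 (to 4 decimal places).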